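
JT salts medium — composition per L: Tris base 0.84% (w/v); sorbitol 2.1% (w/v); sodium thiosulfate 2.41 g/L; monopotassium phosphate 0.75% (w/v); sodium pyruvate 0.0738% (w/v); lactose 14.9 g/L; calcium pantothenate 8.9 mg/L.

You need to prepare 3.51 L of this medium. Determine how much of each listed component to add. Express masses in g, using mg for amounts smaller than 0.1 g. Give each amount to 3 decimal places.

Tris base 29.484 g; sorbitol 73.710 g; sodium thiosulfate 8.459 g; monopotassium phosphate 26.325 g; sodium pyruvate 2.590 g; lactose 52.299 g; calcium pantothenate 31.239 mg

Working volume: 3.51 L.
Tris base: 0.84 g per 100 mL × 3510 mL ÷ 100 = 29.484 g
sorbitol: 2.1 g per 100 mL × 3510 mL ÷ 100 = 73.710 g
sodium thiosulfate: 2.41 g/L × 3.51 L = 8.459 g
monopotassium phosphate: 0.75% w/v = 7.5 g/L → 7.5 × 3.51 L = 26.325 g
sodium pyruvate: 0.0738% w/v = 0.738 g/L → 0.738 × 3.51 L = 2.590 g
lactose: 14.9 g/L × 3.51 L = 52.299 g
calcium pantothenate: 8.9 mg/L × 3.51 L = 31.239 mg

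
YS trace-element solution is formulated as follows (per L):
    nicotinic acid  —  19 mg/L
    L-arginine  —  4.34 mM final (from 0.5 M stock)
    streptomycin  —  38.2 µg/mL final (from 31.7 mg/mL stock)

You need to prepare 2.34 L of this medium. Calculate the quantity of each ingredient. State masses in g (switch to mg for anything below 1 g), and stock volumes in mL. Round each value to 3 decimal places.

Scale factor relative to 1 L: 2.34.
nicotinic acid: 19 mg/L × 2.34 L = 44.460 mg
L-arginine: dilute stock: 4.34 mM × 2340 mL ÷ 500 mM = 20.311 mL
streptomycin: C1V1 = C2V2 → 38.2 µg/mL × 2340 mL ÷ 31700 µg/mL = 2.820 mL

nicotinic acid 44.460 mg; L-arginine 20.311 mL; streptomycin 2.820 mL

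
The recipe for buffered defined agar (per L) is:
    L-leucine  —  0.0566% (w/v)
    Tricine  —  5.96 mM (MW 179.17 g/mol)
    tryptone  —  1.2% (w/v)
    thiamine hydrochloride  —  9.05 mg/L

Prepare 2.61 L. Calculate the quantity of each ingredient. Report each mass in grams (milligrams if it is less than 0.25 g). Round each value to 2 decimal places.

L-leucine 1.48 g; Tricine 2.79 g; tryptone 31.32 g; thiamine hydrochloride 23.62 mg

Scale factor relative to 1 L: 2.61.
L-leucine: 0.0566% w/v = 0.566 g/L → 0.566 × 2.61 L = 1.48 g
Tricine: 5.96 mmol/L × 179.17 g/mol × 2.61 L ÷ 1000 = 2.79 g
tryptone: 1.2% w/v = 12 g/L → 12 × 2.61 L = 31.32 g
thiamine hydrochloride: 9.05 mg/L × 2.61 L = 23.62 mg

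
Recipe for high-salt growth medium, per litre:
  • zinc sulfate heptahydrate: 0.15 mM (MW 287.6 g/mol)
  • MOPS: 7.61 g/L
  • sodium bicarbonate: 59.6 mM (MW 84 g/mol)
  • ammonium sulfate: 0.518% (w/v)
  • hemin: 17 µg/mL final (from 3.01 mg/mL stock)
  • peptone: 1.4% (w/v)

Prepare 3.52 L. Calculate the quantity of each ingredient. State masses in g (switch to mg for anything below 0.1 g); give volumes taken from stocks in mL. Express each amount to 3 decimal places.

zinc sulfate heptahydrate 0.152 g; MOPS 26.787 g; sodium bicarbonate 17.623 g; ammonium sulfate 18.234 g; hemin 19.880 mL; peptone 49.280 g

Scale factor relative to 1 L: 3.52.
zinc sulfate heptahydrate: 0.15 mmol/L × 287.6 g/mol × 3.52 L ÷ 1000 = 0.152 g
MOPS: 7.61 g/L × 3.52 L = 26.787 g
sodium bicarbonate: 59.6 mmol/L × 84 g/mol × 3.52 L ÷ 1000 = 17.623 g
ammonium sulfate: 0.518% w/v = 5.18 g/L → 5.18 × 3.52 L = 18.234 g
hemin: C1V1 = C2V2 → 17 µg/mL × 3520 mL ÷ 3010 µg/mL = 19.880 mL
peptone: 1.4% w/v = 14 g/L → 14 × 3.52 L = 49.280 g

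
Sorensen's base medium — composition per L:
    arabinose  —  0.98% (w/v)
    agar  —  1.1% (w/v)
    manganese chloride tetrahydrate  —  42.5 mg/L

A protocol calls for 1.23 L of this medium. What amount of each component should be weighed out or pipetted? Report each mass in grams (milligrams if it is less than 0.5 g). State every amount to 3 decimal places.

arabinose 12.054 g; agar 13.530 g; manganese chloride tetrahydrate 52.275 mg

Working volume: 1.23 L.
arabinose: 0.98% w/v = 9.8 g/L → 9.8 × 1.23 L = 12.054 g
agar: 1.1% w/v = 11 g/L → 11 × 1.23 L = 13.530 g
manganese chloride tetrahydrate: 42.5 mg/L × 1.23 L = 52.275 mg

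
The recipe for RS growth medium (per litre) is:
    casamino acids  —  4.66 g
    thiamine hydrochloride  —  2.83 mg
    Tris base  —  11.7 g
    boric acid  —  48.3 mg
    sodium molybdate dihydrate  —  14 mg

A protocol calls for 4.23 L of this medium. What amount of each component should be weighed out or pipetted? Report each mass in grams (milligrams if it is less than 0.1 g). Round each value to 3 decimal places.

casamino acids 19.712 g; thiamine hydrochloride 11.971 mg; Tris base 49.491 g; boric acid 0.204 g; sodium molybdate dihydrate 59.220 mg

Ratio of target to recipe volume: 4230 / 1000 = 4.23.
casamino acids: 4.66 g × (4230 mL / 1000 mL) = 19.712 g
thiamine hydrochloride: 2.83 mg × (4230 mL / 1000 mL) = 11.971 mg
Tris base: 11.7 g × (4230 mL / 1000 mL) = 49.491 g
boric acid: 48.3 mg × (4230 mL / 1000 mL) = 204.309 mg = 0.204 g
sodium molybdate dihydrate: 14 mg × (4230 mL / 1000 mL) = 59.220 mg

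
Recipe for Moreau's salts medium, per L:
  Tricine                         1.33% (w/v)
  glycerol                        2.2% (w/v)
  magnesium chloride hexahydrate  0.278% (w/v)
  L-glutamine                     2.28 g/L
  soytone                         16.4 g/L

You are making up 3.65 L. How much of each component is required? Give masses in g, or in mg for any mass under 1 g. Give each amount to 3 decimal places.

Scale factor relative to 1 L: 3.65.
Tricine: 1.33% w/v = 13.3 g/L → 13.3 × 3.65 L = 48.545 g
glycerol: 2.2 g per 100 mL × 3650 mL ÷ 100 = 80.300 g
magnesium chloride hexahydrate: 0.278% w/v = 2.78 g/L → 2.78 × 3.65 L = 10.147 g
L-glutamine: 2.28 g/L × 3.65 L = 8.322 g
soytone: 16.4 g/L × 3.65 L = 59.860 g

Tricine 48.545 g; glycerol 80.300 g; magnesium chloride hexahydrate 10.147 g; L-glutamine 8.322 g; soytone 59.860 g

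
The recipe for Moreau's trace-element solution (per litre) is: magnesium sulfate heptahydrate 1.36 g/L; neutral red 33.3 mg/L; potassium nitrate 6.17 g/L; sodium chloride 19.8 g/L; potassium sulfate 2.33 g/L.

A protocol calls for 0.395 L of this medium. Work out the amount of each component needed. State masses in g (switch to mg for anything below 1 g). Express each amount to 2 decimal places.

Scale factor relative to 1 L: 0.395.
magnesium sulfate heptahydrate: 1.36 g/L × 0.395 L = 0.5372 g = 537.20 mg
neutral red: 33.3 mg/L × 0.395 L = 13.15 mg
potassium nitrate: 6.17 g/L × 0.395 L = 2.44 g
sodium chloride: 19.8 g/L × 0.395 L = 7.82 g
potassium sulfate: 2.33 g/L × 0.395 L = 0.92035 g = 920.35 mg

magnesium sulfate heptahydrate 537.20 mg; neutral red 13.15 mg; potassium nitrate 2.44 g; sodium chloride 7.82 g; potassium sulfate 920.35 mg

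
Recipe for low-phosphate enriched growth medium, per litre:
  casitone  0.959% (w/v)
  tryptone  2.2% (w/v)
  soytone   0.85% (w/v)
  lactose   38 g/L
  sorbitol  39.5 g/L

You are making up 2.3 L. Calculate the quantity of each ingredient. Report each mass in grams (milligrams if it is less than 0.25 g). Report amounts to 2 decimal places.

Scale factor relative to 1 L: 2.3.
casitone: 0.959% w/v = 9.59 g/L → 9.59 × 2.3 L = 22.06 g
tryptone: 2.2 g per 100 mL × 2300 mL ÷ 100 = 50.60 g
soytone: 0.85% w/v = 8.5 g/L → 8.5 × 2.3 L = 19.55 g
lactose: 38 g/L × 2.3 L = 87.40 g
sorbitol: 39.5 g/L × 2.3 L = 90.85 g

casitone 22.06 g; tryptone 50.60 g; soytone 19.55 g; lactose 87.40 g; sorbitol 90.85 g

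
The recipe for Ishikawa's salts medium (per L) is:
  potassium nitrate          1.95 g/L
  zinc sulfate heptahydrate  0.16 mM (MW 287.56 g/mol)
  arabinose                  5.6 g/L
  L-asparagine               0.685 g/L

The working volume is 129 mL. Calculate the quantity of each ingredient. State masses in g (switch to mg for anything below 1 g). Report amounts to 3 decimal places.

potassium nitrate 251.550 mg; zinc sulfate heptahydrate 5.935 mg; arabinose 722.400 mg; L-asparagine 88.365 mg

Working volume: 129 mL = 0.129 L.
potassium nitrate: 1.95 g/L × 0.129 L = 0.25155 g = 251.550 mg
zinc sulfate heptahydrate: 0.16 mmol/L × 287.56 mg/mmol × 0.129 L = 5.935 mg
arabinose: 5.6 g/L × 0.129 L = 0.7224 g = 722.400 mg
L-asparagine: 0.685 g/L × 0.129 L = 0.088365 g = 88.365 mg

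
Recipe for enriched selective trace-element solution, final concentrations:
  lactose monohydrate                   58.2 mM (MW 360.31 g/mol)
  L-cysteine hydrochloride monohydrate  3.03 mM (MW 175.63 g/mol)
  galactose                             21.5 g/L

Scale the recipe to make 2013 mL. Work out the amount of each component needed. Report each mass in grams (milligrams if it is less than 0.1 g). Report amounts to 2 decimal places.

Target volume = 2013 mL = 2.013 L.
lactose monohydrate: 58.2 mmol/L × 360.31 g/mol × 2.013 L ÷ 1000 = 42.21 g
L-cysteine hydrochloride monohydrate: 3.03 mmol/L × 175.63 g/mol × 2.013 L ÷ 1000 = 1.07 g
galactose: 21.5 g/L × 2.013 L = 43.28 g

lactose monohydrate 42.21 g; L-cysteine hydrochloride monohydrate 1.07 g; galactose 43.28 g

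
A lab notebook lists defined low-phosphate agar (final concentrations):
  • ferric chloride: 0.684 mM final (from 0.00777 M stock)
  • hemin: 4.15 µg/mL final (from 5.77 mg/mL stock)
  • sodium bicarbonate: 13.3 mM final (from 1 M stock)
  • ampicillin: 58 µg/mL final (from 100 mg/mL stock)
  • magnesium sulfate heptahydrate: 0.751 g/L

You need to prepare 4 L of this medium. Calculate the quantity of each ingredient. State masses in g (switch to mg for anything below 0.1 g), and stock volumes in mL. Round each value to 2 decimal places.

ferric chloride 352.12 mL; hemin 2.88 mL; sodium bicarbonate 53.20 mL; ampicillin 2.32 mL; magnesium sulfate heptahydrate 3.00 g

Scale factor relative to 1 L: 4.
ferric chloride: dilute stock: 0.684 mM × 4000 mL ÷ 7.77 mM = 352.12 mL
hemin: V = C2·V2/C1 = 4.15 µg/mL × 4000 mL ÷ 5770 µg/mL = 2.88 mL
sodium bicarbonate: dilute stock: 13.3 mM × 4000 mL ÷ 1000 mM = 53.20 mL
ampicillin: dilute stock: 58 µg/mL × 4000 mL ÷ 100000 µg/mL = 2.32 mL
magnesium sulfate heptahydrate: 0.751 g/L × 4 L = 3.00 g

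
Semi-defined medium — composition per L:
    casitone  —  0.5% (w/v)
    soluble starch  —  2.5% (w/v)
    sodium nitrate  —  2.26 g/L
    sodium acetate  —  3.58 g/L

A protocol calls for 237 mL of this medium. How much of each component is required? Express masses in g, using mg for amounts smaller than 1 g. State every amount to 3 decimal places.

Scale factor relative to 1 L: 0.237.
casitone: 0.5% w/v = 5 g/L → 5 × 0.237 L = 1.185 g
soluble starch: 2.5 g per 100 mL × 237 mL ÷ 100 = 5.925 g
sodium nitrate: 2.26 g/L × 0.237 L = 0.53562 g = 535.620 mg
sodium acetate: 3.58 g/L × 0.237 L = 0.84846 g = 848.460 mg

casitone 1.185 g; soluble starch 5.925 g; sodium nitrate 535.620 mg; sodium acetate 848.460 mg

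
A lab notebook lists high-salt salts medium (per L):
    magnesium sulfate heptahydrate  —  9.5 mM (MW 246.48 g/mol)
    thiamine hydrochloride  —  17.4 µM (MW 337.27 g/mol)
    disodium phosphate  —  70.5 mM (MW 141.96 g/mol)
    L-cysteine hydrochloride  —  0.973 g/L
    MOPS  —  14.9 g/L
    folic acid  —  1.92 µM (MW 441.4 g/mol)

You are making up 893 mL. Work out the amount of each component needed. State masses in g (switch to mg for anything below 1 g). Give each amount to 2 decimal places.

magnesium sulfate heptahydrate 2.09 g; thiamine hydrochloride 5.24 mg; disodium phosphate 8.94 g; L-cysteine hydrochloride 868.89 mg; MOPS 13.31 g; folic acid 0.76 mg

Scale factor relative to 1 L: 0.893.
magnesium sulfate heptahydrate: 9.5 mmol/L × 246.48 g/mol × 0.893 L ÷ 1000 = 2.09 g
thiamine hydrochloride: 17.4 µmol/L × 337.27 g/mol × 0.893 L ÷ 1000 = 5.24 mg
disodium phosphate: 70.5 mmol/L × 141.96 g/mol × 0.893 L ÷ 1000 = 8.94 g
L-cysteine hydrochloride: 0.973 g/L × 0.893 L = 0.868889 g = 868.89 mg
MOPS: 14.9 g/L × 0.893 L = 13.31 g
folic acid: 1.92 µmol/L × 441.4 g/mol × 0.893 L ÷ 1000 = 0.76 mg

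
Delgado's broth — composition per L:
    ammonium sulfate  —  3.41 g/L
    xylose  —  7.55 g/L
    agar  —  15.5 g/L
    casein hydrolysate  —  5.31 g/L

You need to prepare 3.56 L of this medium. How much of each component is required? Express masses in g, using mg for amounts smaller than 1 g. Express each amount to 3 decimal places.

Scale factor relative to 1 L: 3.56.
ammonium sulfate: 3.41 g/L × 3.56 L = 12.140 g
xylose: 7.55 g/L × 3.56 L = 26.878 g
agar: 15.5 g/L × 3.56 L = 55.180 g
casein hydrolysate: 5.31 g/L × 3.56 L = 18.904 g

ammonium sulfate 12.140 g; xylose 26.878 g; agar 55.180 g; casein hydrolysate 18.904 g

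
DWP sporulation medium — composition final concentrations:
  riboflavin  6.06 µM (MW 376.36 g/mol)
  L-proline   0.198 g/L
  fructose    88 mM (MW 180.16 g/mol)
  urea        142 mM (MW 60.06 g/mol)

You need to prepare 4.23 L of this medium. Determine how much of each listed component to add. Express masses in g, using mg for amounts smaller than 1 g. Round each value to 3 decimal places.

riboflavin 9.648 mg; L-proline 837.540 mg; fructose 67.063 g; urea 36.076 g

Scale factor relative to 1 L: 4.23.
riboflavin: 6.06 µmol/L × 376.36 g/mol × 4.23 L ÷ 1000 = 9.648 mg
L-proline: 0.198 g/L × 4.23 L = 0.83754 g = 837.540 mg
fructose: 88 mmol/L × 180.16 g/mol × 4.23 L ÷ 1000 = 67.063 g
urea: 142 mmol/L × 60.06 g/mol × 4.23 L ÷ 1000 = 36.076 g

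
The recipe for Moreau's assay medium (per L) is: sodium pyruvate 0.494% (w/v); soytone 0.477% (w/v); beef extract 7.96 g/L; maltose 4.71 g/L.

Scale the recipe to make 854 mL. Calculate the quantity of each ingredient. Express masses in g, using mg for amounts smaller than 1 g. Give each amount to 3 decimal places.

Scale factor relative to 1 L: 0.854.
sodium pyruvate: 0.494 g per 100 mL × 854 mL ÷ 100 = 4.219 g
soytone: 0.477% w/v = 4.77 g/L → 4.77 × 0.854 L = 4.074 g
beef extract: 7.96 g/L × 0.854 L = 6.798 g
maltose: 4.71 g/L × 0.854 L = 4.022 g

sodium pyruvate 4.219 g; soytone 4.074 g; beef extract 6.798 g; maltose 4.022 g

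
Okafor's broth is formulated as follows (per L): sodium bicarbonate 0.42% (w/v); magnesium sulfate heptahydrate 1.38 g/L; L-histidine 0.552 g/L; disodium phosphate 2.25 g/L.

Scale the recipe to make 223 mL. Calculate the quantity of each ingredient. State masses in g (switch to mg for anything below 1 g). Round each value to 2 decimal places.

sodium bicarbonate 936.60 mg; magnesium sulfate heptahydrate 307.74 mg; L-histidine 123.10 mg; disodium phosphate 501.75 mg

Scale factor relative to 1 L: 0.223.
sodium bicarbonate: 0.42% w/v = 4.2 g/L → 4.2 × 0.223 L = 0.9366 g = 936.60 mg
magnesium sulfate heptahydrate: 1.38 g/L × 0.223 L = 0.30774 g = 307.74 mg
L-histidine: 0.552 g/L × 0.223 L = 0.123096 g = 123.10 mg
disodium phosphate: 2.25 g/L × 0.223 L = 0.50175 g = 501.75 mg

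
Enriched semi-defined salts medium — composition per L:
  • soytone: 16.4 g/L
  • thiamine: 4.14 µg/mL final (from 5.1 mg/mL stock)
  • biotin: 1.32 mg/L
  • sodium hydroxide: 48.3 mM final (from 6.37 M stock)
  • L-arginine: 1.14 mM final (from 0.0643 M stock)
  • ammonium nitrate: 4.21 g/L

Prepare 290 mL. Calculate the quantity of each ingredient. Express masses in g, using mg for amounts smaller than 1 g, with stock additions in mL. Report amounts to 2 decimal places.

Working volume: 290 mL = 0.29 L.
soytone: 16.4 g/L × 0.29 L = 4.76 g
thiamine: C1V1 = C2V2 → 4.14 µg/mL × 290 mL ÷ 5100 µg/mL = 0.24 mL
biotin: 1.32 mg/L × 0.29 L = 0.38 mg
sodium hydroxide: C1V1 = C2V2 → 48.3 mM × 290 mL ÷ 6370 mM = 2.20 mL
L-arginine: dilute stock: 1.14 mM × 290 mL ÷ 64.3 mM = 5.14 mL
ammonium nitrate: 4.21 g/L × 0.29 L = 1.22 g

soytone 4.76 g; thiamine 0.24 mL; biotin 0.38 mg; sodium hydroxide 2.20 mL; L-arginine 5.14 mL; ammonium nitrate 1.22 g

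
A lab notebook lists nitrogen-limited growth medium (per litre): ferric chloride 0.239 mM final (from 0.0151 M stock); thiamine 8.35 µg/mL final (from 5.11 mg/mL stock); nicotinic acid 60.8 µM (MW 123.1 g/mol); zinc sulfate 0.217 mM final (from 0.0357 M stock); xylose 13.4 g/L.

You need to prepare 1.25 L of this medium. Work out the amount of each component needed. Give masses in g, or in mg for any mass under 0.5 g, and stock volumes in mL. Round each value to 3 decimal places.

ferric chloride 19.785 mL; thiamine 2.043 mL; nicotinic acid 9.356 mg; zinc sulfate 7.598 mL; xylose 16.750 g

Scale factor relative to 1 L: 1.25.
ferric chloride: C1V1 = C2V2 → 0.239 mM × 1250 mL ÷ 15.1 mM = 19.785 mL
thiamine: C1V1 = C2V2 → 8.35 µg/mL × 1250 mL ÷ 5110 µg/mL = 2.043 mL
nicotinic acid: 60.8 µmol/L × 123.1 g/mol × 1.25 L ÷ 1000 = 9.356 mg
zinc sulfate: dilute stock: 0.217 mM × 1250 mL ÷ 35.7 mM = 7.598 mL
xylose: 13.4 g/L × 1.25 L = 16.750 g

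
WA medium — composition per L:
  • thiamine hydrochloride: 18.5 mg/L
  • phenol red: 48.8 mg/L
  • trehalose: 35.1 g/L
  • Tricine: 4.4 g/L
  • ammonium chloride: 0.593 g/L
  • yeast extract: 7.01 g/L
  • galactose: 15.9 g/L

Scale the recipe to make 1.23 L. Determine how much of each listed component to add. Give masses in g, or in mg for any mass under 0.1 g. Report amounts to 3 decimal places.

Scale factor relative to 1 L: 1.23.
thiamine hydrochloride: 18.5 mg/L × 1.23 L = 22.755 mg
phenol red: 48.8 mg/L × 1.23 L = 60.024 mg
trehalose: 35.1 g/L × 1.23 L = 43.173 g
Tricine: 4.4 g/L × 1.23 L = 5.412 g
ammonium chloride: 0.593 g/L × 1.23 L = 0.729 g
yeast extract: 7.01 g/L × 1.23 L = 8.622 g
galactose: 15.9 g/L × 1.23 L = 19.557 g

thiamine hydrochloride 22.755 mg; phenol red 60.024 mg; trehalose 43.173 g; Tricine 5.412 g; ammonium chloride 0.729 g; yeast extract 8.622 g; galactose 19.557 g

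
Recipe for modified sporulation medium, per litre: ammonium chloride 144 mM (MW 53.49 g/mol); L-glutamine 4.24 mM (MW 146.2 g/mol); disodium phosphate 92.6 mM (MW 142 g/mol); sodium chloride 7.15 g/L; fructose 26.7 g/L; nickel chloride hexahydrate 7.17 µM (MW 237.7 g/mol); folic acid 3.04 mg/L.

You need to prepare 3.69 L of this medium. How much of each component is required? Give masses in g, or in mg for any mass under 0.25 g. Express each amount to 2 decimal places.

Scale factor relative to 1 L: 3.69.
ammonium chloride: 144 mmol/L × 53.49 g/mol × 3.69 L ÷ 1000 = 28.42 g
L-glutamine: 4.24 mmol/L × 146.2 g/mol × 3.69 L ÷ 1000 = 2.29 g
disodium phosphate: 92.6 mmol/L × 142 g/mol × 3.69 L ÷ 1000 = 48.52 g
sodium chloride: 7.15 g/L × 3.69 L = 26.38 g
fructose: 26.7 g/L × 3.69 L = 98.52 g
nickel chloride hexahydrate: 7.17 µmol/L × 237.7 g/mol × 3.69 L ÷ 1000 = 6.29 mg
folic acid: 3.04 mg/L × 3.69 L = 11.22 mg

ammonium chloride 28.42 g; L-glutamine 2.29 g; disodium phosphate 48.52 g; sodium chloride 26.38 g; fructose 98.52 g; nickel chloride hexahydrate 6.29 mg; folic acid 11.22 mg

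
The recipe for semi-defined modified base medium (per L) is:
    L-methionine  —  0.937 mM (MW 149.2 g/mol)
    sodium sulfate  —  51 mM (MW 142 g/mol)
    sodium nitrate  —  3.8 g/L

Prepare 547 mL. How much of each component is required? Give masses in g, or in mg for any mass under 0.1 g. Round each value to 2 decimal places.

Scale factor relative to 1 L: 0.547.
L-methionine: 0.937 mmol/L × 149.2 mg/mmol × 0.547 L = 76.47 mg
sodium sulfate: 51 mmol/L × 142 g/mol × 0.547 L ÷ 1000 = 3.96 g
sodium nitrate: 3.8 g/L × 0.547 L = 2.08 g

L-methionine 76.47 mg; sodium sulfate 3.96 g; sodium nitrate 2.08 g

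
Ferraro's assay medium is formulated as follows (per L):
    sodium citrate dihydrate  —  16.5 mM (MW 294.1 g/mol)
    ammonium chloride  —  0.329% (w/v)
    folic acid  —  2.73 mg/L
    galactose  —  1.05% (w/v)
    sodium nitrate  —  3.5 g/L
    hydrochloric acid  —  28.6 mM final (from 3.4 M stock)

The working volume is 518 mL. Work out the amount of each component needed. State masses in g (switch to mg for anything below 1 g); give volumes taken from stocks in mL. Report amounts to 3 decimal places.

Target volume = 518 mL = 0.518 L.
sodium citrate dihydrate: 16.5 mmol/L × 294.1 g/mol × 0.518 L ÷ 1000 = 2.514 g
ammonium chloride: 0.329% w/v = 3.29 g/L → 3.29 × 0.518 L = 1.704 g
folic acid: 2.73 mg/L × 0.518 L = 1.414 mg
galactose: 1.05% w/v = 10.5 g/L → 10.5 × 0.518 L = 5.439 g
sodium nitrate: 3.5 g/L × 0.518 L = 1.813 g
hydrochloric acid: V = C2·V2/C1 = 28.6 mM × 518 mL ÷ 3400 mM = 4.357 mL

sodium citrate dihydrate 2.514 g; ammonium chloride 1.704 g; folic acid 1.414 mg; galactose 5.439 g; sodium nitrate 1.813 g; hydrochloric acid 4.357 mL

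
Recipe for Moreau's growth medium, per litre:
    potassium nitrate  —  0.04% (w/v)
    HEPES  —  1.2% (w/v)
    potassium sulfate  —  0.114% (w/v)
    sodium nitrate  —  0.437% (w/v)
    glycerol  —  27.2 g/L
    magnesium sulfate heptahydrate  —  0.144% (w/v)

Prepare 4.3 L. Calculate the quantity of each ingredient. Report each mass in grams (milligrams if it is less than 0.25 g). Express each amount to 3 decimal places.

potassium nitrate 1.720 g; HEPES 51.600 g; potassium sulfate 4.902 g; sodium nitrate 18.791 g; glycerol 116.960 g; magnesium sulfate heptahydrate 6.192 g

Working volume: 4.3 L.
potassium nitrate: 0.04% w/v = 0.4 g/L → 0.4 × 4.3 L = 1.720 g
HEPES: 1.2 g per 100 mL × 4300 mL ÷ 100 = 51.600 g
potassium sulfate: 0.114 g per 100 mL × 4300 mL ÷ 100 = 4.902 g
sodium nitrate: 0.437% w/v = 4.37 g/L → 4.37 × 4.3 L = 18.791 g
glycerol: 27.2 g/L × 4.3 L = 116.960 g
magnesium sulfate heptahydrate: 0.144 g per 100 mL × 4300 mL ÷ 100 = 6.192 g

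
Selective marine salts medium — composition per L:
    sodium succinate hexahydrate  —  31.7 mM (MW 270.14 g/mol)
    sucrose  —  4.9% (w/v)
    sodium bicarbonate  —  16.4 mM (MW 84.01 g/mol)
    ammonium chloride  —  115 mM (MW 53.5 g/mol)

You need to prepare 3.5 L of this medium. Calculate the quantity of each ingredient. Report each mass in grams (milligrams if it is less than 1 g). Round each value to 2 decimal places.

sodium succinate hexahydrate 29.97 g; sucrose 171.50 g; sodium bicarbonate 4.82 g; ammonium chloride 21.53 g

Scale factor relative to 1 L: 3.5.
sodium succinate hexahydrate: 31.7 mmol/L × 270.14 g/mol × 3.5 L ÷ 1000 = 29.97 g
sucrose: 4.9 g per 100 mL × 3500 mL ÷ 100 = 171.50 g
sodium bicarbonate: 16.4 mmol/L × 84.01 g/mol × 3.5 L ÷ 1000 = 4.82 g
ammonium chloride: 115 mmol/L × 53.5 g/mol × 3.5 L ÷ 1000 = 21.53 g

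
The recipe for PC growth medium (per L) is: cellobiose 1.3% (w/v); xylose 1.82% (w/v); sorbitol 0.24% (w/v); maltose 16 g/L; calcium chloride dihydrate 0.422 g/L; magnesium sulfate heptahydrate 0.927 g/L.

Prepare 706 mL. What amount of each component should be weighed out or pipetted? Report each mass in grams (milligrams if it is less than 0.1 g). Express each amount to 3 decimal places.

cellobiose 9.178 g; xylose 12.849 g; sorbitol 1.694 g; maltose 11.296 g; calcium chloride dihydrate 0.298 g; magnesium sulfate heptahydrate 0.654 g

Working volume: 706 mL = 0.706 L.
cellobiose: 1.3 g per 100 mL × 706 mL ÷ 100 = 9.178 g
xylose: 1.82% w/v = 18.2 g/L → 18.2 × 0.706 L = 12.849 g
sorbitol: 0.24% w/v = 2.4 g/L → 2.4 × 0.706 L = 1.694 g
maltose: 16 g/L × 0.706 L = 11.296 g
calcium chloride dihydrate: 0.422 g/L × 0.706 L = 0.298 g
magnesium sulfate heptahydrate: 0.927 g/L × 0.706 L = 0.654 g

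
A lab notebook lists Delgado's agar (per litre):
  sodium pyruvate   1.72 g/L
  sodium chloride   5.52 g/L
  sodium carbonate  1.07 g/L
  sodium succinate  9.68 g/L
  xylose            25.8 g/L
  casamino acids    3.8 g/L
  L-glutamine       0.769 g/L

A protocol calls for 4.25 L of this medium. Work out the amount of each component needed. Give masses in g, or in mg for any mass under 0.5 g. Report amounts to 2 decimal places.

sodium pyruvate 7.31 g; sodium chloride 23.46 g; sodium carbonate 4.55 g; sodium succinate 41.14 g; xylose 109.65 g; casamino acids 16.15 g; L-glutamine 3.27 g

Working volume: 4.25 L.
sodium pyruvate: 1.72 g/L × 4.25 L = 7.31 g
sodium chloride: 5.52 g/L × 4.25 L = 23.46 g
sodium carbonate: 1.07 g/L × 4.25 L = 4.55 g
sodium succinate: 9.68 g/L × 4.25 L = 41.14 g
xylose: 25.8 g/L × 4.25 L = 109.65 g
casamino acids: 3.8 g/L × 4.25 L = 16.15 g
L-glutamine: 0.769 g/L × 4.25 L = 3.27 g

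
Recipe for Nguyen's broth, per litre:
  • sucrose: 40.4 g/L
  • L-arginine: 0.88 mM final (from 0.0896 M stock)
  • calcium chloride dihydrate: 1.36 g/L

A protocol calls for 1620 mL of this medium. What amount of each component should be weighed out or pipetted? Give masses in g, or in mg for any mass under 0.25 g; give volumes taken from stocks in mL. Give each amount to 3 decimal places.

Scale factor relative to 1 L: 1.62.
sucrose: 40.4 g/L × 1.62 L = 65.448 g
L-arginine: V = C2·V2/C1 = 0.88 mM × 1620 mL ÷ 89.6 mM = 15.911 mL
calcium chloride dihydrate: 1.36 g/L × 1.62 L = 2.203 g

sucrose 65.448 g; L-arginine 15.911 mL; calcium chloride dihydrate 2.203 g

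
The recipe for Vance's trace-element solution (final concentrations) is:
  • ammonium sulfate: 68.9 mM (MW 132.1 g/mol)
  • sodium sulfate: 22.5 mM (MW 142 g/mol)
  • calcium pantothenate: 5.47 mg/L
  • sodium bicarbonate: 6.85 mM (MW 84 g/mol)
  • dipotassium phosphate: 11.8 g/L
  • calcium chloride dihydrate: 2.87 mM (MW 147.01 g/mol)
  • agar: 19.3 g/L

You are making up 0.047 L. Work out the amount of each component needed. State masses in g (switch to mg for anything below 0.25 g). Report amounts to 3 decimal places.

Scale factor relative to 1 L: 0.047.
ammonium sulfate: 68.9 mmol/L × 132.1 g/mol × 0.047 L ÷ 1000 = 0.428 g
sodium sulfate: 22.5 mmol/L × 142 mg/mmol × 0.047 L = 150.165 mg
calcium pantothenate: 5.47 mg/L × 0.047 L = 0.257 mg
sodium bicarbonate: 6.85 mmol/L × 84 mg/mmol × 0.047 L = 27.044 mg
dipotassium phosphate: 11.8 g/L × 0.047 L = 0.555 g
calcium chloride dihydrate: 2.87 mmol/L × 147.01 mg/mmol × 0.047 L = 19.830 mg
agar: 19.3 g/L × 0.047 L = 0.907 g

ammonium sulfate 0.428 g; sodium sulfate 150.165 mg; calcium pantothenate 0.257 mg; sodium bicarbonate 27.044 mg; dipotassium phosphate 0.555 g; calcium chloride dihydrate 19.830 mg; agar 0.907 g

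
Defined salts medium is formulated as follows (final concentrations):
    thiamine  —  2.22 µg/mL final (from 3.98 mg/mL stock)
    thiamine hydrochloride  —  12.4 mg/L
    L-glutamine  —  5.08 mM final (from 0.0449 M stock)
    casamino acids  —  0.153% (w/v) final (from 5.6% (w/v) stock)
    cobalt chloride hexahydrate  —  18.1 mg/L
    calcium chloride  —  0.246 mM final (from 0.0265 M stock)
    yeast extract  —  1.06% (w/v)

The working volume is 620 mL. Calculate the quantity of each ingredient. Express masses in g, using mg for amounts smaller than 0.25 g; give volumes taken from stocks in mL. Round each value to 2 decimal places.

thiamine 0.35 mL; thiamine hydrochloride 7.69 mg; L-glutamine 70.15 mL; casamino acids 16.94 mL; cobalt chloride hexahydrate 11.22 mg; calcium chloride 5.76 mL; yeast extract 6.57 g

Working volume: 620 mL = 0.62 L.
thiamine: dilute stock: 2.22 µg/mL × 620 mL ÷ 3980 µg/mL = 0.35 mL
thiamine hydrochloride: 12.4 mg/L × 0.62 L = 7.69 mg
L-glutamine: C1V1 = C2V2 → 5.08 mM × 620 mL ÷ 44.9 mM = 70.15 mL
casamino acids: V = C2·V2/C1 = 0.153% ÷ 5.6% × 620 mL = 16.94 mL
cobalt chloride hexahydrate: 18.1 mg/L × 0.62 L = 11.22 mg
calcium chloride: V = C2·V2/C1 = 0.246 mM × 620 mL ÷ 26.5 mM = 5.76 mL
yeast extract: 1.06% w/v = 10.6 g/L → 10.6 × 0.62 L = 6.57 g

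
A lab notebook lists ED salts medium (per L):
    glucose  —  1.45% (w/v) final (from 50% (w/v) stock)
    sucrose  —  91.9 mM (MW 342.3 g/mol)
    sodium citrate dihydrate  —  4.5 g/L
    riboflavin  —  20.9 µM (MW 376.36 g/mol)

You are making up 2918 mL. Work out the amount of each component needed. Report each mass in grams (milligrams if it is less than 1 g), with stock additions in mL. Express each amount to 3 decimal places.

glucose 84.622 mL; sucrose 91.793 g; sodium citrate dihydrate 13.131 g; riboflavin 22.953 mg

Working volume: 2918 mL = 2.918 L.
glucose: V = C2·V2/C1 = 1.45% ÷ 50% × 2918 mL = 84.622 mL
sucrose: 91.9 mmol/L × 342.3 g/mol × 2.918 L ÷ 1000 = 91.793 g
sodium citrate dihydrate: 4.5 g/L × 2.918 L = 13.131 g
riboflavin: 20.9 µmol/L × 376.36 g/mol × 2.918 L ÷ 1000 = 22.953 mg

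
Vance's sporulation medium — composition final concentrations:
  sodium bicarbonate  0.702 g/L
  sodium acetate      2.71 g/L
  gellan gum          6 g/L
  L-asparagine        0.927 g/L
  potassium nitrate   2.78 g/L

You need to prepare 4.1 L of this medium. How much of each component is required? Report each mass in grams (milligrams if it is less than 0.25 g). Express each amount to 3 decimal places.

Scale factor relative to 1 L: 4.1.
sodium bicarbonate: 0.702 g/L × 4.1 L = 2.878 g
sodium acetate: 2.71 g/L × 4.1 L = 11.111 g
gellan gum: 6 g/L × 4.1 L = 24.600 g
L-asparagine: 0.927 g/L × 4.1 L = 3.801 g
potassium nitrate: 2.78 g/L × 4.1 L = 11.398 g

sodium bicarbonate 2.878 g; sodium acetate 11.111 g; gellan gum 24.600 g; L-asparagine 3.801 g; potassium nitrate 11.398 g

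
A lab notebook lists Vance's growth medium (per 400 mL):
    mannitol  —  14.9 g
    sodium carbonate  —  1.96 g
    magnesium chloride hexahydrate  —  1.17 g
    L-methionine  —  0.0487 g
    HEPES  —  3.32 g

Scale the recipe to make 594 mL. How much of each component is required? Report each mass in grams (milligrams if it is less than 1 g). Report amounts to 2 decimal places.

Scale factor = 594 mL / 400 mL = 1.485.
mannitol: 14.9 g × (594 mL / 400 mL) = 22.13 g
sodium carbonate: 1.96 g × (594 mL / 400 mL) = 2.91 g
magnesium chloride hexahydrate: 1.17 g × (594 mL / 400 mL) = 1.74 g
L-methionine: 0.0487 g × (594 mL / 400 mL) = 0.0723195 g = 72.32 mg
HEPES: 3.32 g × (594 mL / 400 mL) = 4.93 g

mannitol 22.13 g; sodium carbonate 2.91 g; magnesium chloride hexahydrate 1.74 g; L-methionine 72.32 mg; HEPES 4.93 g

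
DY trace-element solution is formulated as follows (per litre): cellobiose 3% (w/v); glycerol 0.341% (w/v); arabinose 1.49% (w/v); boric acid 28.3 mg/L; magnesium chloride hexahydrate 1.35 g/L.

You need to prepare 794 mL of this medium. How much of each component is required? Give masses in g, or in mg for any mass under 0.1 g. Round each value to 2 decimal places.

cellobiose 23.82 g; glycerol 2.71 g; arabinose 11.83 g; boric acid 22.47 mg; magnesium chloride hexahydrate 1.07 g

Target volume = 794 mL = 0.794 L.
cellobiose: 3 g per 100 mL × 794 mL ÷ 100 = 23.82 g
glycerol: 0.341% w/v = 3.41 g/L → 3.41 × 0.794 L = 2.71 g
arabinose: 1.49 g per 100 mL × 794 mL ÷ 100 = 11.83 g
boric acid: 28.3 mg/L × 0.794 L = 22.47 mg
magnesium chloride hexahydrate: 1.35 g/L × 0.794 L = 1.07 g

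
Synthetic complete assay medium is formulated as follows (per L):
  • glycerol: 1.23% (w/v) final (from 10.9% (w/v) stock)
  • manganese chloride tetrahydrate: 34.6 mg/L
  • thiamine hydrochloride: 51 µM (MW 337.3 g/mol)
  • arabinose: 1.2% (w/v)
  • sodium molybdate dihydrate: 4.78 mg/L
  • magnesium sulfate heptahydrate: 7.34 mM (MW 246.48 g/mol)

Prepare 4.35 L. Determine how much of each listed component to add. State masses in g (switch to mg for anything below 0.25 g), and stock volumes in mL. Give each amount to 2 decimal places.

glycerol 490.87 mL; manganese chloride tetrahydrate 150.51 mg; thiamine hydrochloride 74.83 mg; arabinose 52.20 g; sodium molybdate dihydrate 20.79 mg; magnesium sulfate heptahydrate 7.87 g

Scale factor relative to 1 L: 4.35.
glycerol: V = C2·V2/C1 = 1.23% ÷ 10.9% × 4350 mL = 490.87 mL
manganese chloride tetrahydrate: 34.6 mg/L × 4.35 L = 150.51 mg
thiamine hydrochloride: 51 µmol/L × 337.3 g/mol × 4.35 L ÷ 1000 = 74.83 mg
arabinose: 1.2 g per 100 mL × 4350 mL ÷ 100 = 52.20 g
sodium molybdate dihydrate: 4.78 mg/L × 4.35 L = 20.79 mg
magnesium sulfate heptahydrate: 7.34 mmol/L × 246.48 g/mol × 4.35 L ÷ 1000 = 7.87 g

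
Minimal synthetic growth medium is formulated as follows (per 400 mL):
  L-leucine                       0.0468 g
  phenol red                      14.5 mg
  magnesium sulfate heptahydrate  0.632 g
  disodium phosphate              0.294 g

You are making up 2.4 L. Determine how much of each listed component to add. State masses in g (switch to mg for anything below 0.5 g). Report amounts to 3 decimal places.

Scale factor = 2400 mL / 400 mL = 6.
L-leucine: 0.0468 g × (2400 mL / 400 mL) = 0.2808 g = 280.800 mg
phenol red: 14.5 mg × (2400 mL / 400 mL) = 87.000 mg
magnesium sulfate heptahydrate: 0.632 g × (2400 mL / 400 mL) = 3.792 g
disodium phosphate: 0.294 g × (2400 mL / 400 mL) = 1.764 g

L-leucine 280.800 mg; phenol red 87.000 mg; magnesium sulfate heptahydrate 3.792 g; disodium phosphate 1.764 g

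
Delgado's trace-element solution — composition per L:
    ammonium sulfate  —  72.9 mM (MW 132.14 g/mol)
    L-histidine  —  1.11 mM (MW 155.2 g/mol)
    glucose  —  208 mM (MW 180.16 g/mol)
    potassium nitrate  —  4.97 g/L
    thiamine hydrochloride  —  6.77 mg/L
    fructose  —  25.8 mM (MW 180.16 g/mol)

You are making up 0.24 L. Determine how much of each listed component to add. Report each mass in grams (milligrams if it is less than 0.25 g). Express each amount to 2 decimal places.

Scale factor relative to 1 L: 0.24.
ammonium sulfate: 72.9 mmol/L × 132.14 g/mol × 0.24 L ÷ 1000 = 2.31 g
L-histidine: 1.11 mmol/L × 155.2 mg/mmol × 0.24 L = 41.35 mg
glucose: 208 mmol/L × 180.16 g/mol × 0.24 L ÷ 1000 = 8.99 g
potassium nitrate: 4.97 g/L × 0.24 L = 1.19 g
thiamine hydrochloride: 6.77 mg/L × 0.24 L = 1.62 mg
fructose: 25.8 mmol/L × 180.16 g/mol × 0.24 L ÷ 1000 = 1.12 g

ammonium sulfate 2.31 g; L-histidine 41.35 mg; glucose 8.99 g; potassium nitrate 1.19 g; thiamine hydrochloride 1.62 mg; fructose 1.12 g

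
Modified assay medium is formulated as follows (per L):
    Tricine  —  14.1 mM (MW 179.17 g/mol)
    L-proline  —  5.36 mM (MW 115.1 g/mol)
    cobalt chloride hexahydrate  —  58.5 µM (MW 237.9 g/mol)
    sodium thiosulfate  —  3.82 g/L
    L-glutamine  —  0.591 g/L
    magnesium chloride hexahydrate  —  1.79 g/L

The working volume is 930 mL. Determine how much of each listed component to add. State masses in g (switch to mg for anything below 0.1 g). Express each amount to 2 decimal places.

Tricine 2.35 g; L-proline 0.57 g; cobalt chloride hexahydrate 12.94 mg; sodium thiosulfate 3.55 g; L-glutamine 0.55 g; magnesium chloride hexahydrate 1.66 g

Target volume = 930 mL = 0.93 L.
Tricine: 14.1 mmol/L × 179.17 g/mol × 0.93 L ÷ 1000 = 2.35 g
L-proline: 5.36 mmol/L × 115.1 g/mol × 0.93 L ÷ 1000 = 0.57 g
cobalt chloride hexahydrate: 58.5 µmol/L × 237.9 g/mol × 0.93 L ÷ 1000 = 12.94 mg
sodium thiosulfate: 3.82 g/L × 0.93 L = 3.55 g
L-glutamine: 0.591 g/L × 0.93 L = 0.55 g
magnesium chloride hexahydrate: 1.79 g/L × 0.93 L = 1.66 g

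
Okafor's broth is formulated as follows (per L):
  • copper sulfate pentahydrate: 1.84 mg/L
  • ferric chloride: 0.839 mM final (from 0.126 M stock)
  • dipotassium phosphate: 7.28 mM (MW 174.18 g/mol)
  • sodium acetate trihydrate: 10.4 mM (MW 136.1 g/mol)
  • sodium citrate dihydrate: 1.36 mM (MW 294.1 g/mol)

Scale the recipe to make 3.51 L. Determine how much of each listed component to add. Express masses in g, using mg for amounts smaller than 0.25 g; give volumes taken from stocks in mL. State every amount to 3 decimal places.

copper sulfate pentahydrate 6.458 mg; ferric chloride 23.372 mL; dipotassium phosphate 4.451 g; sodium acetate trihydrate 4.968 g; sodium citrate dihydrate 1.404 g

Scale factor relative to 1 L: 3.51.
copper sulfate pentahydrate: 1.84 mg/L × 3.51 L = 6.458 mg
ferric chloride: dilute stock: 0.839 mM × 3510 mL ÷ 126 mM = 23.372 mL
dipotassium phosphate: 7.28 mmol/L × 174.18 g/mol × 3.51 L ÷ 1000 = 4.451 g
sodium acetate trihydrate: 10.4 mmol/L × 136.1 g/mol × 3.51 L ÷ 1000 = 4.968 g
sodium citrate dihydrate: 1.36 mmol/L × 294.1 g/mol × 3.51 L ÷ 1000 = 1.404 g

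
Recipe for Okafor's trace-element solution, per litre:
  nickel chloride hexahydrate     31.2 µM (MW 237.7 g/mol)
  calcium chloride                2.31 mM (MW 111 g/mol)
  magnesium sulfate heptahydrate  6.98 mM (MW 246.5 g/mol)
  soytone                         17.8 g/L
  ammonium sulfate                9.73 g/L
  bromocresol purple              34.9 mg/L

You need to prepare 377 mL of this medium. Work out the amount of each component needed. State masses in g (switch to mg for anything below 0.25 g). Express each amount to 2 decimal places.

nickel chloride hexahydrate 2.80 mg; calcium chloride 96.67 mg; magnesium sulfate heptahydrate 0.65 g; soytone 6.71 g; ammonium sulfate 3.67 g; bromocresol purple 13.16 mg

Scale factor relative to 1 L: 0.377.
nickel chloride hexahydrate: 31.2 µmol/L × 237.7 g/mol × 0.377 L ÷ 1000 = 2.80 mg
calcium chloride: 2.31 mmol/L × 111 mg/mmol × 0.377 L = 96.67 mg
magnesium sulfate heptahydrate: 6.98 mmol/L × 246.5 g/mol × 0.377 L ÷ 1000 = 0.65 g
soytone: 17.8 g/L × 0.377 L = 6.71 g
ammonium sulfate: 9.73 g/L × 0.377 L = 3.67 g
bromocresol purple: 34.9 mg/L × 0.377 L = 13.16 mg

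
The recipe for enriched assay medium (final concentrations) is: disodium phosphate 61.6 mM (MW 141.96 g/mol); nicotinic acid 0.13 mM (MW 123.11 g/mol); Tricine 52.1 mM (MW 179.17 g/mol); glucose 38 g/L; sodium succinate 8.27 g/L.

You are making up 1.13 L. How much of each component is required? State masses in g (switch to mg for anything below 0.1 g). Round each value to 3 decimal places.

Working volume: 1.13 L.
disodium phosphate: 61.6 mmol/L × 141.96 g/mol × 1.13 L ÷ 1000 = 9.882 g
nicotinic acid: 0.13 mmol/L × 123.11 mg/mmol × 1.13 L = 18.085 mg
Tricine: 52.1 mmol/L × 179.17 g/mol × 1.13 L ÷ 1000 = 10.548 g
glucose: 38 g/L × 1.13 L = 42.940 g
sodium succinate: 8.27 g/L × 1.13 L = 9.345 g

disodium phosphate 9.882 g; nicotinic acid 18.085 mg; Tricine 10.548 g; glucose 42.940 g; sodium succinate 9.345 g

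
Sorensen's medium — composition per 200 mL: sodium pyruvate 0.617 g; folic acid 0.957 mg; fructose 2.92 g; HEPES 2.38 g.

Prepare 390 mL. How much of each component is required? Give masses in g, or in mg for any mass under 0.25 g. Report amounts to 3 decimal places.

Ratio of target to recipe volume: 390 / 200 = 1.95.
sodium pyruvate: 0.617 g × (390 mL / 200 mL) = 1.203 g
folic acid: 0.957 mg × (390 mL / 200 mL) = 1.866 mg
fructose: 2.92 g × (390 mL / 200 mL) = 5.694 g
HEPES: 2.38 g × (390 mL / 200 mL) = 4.641 g

sodium pyruvate 1.203 g; folic acid 1.866 mg; fructose 5.694 g; HEPES 4.641 g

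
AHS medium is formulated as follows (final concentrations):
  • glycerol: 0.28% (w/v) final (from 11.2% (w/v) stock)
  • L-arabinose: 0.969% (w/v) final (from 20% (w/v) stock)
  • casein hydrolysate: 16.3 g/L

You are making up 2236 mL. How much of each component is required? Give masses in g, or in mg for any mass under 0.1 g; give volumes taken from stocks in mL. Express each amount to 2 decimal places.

Target volume = 2236 mL = 2.236 L.
glycerol: C1V1 = C2V2 → 0.28% ÷ 11.2% × 2236 mL = 55.90 mL
L-arabinose: C1V1 = C2V2 → 0.969% ÷ 20% × 2236 mL = 108.33 mL
casein hydrolysate: 16.3 g/L × 2.236 L = 36.45 g

glycerol 55.90 mL; L-arabinose 108.33 mL; casein hydrolysate 36.45 g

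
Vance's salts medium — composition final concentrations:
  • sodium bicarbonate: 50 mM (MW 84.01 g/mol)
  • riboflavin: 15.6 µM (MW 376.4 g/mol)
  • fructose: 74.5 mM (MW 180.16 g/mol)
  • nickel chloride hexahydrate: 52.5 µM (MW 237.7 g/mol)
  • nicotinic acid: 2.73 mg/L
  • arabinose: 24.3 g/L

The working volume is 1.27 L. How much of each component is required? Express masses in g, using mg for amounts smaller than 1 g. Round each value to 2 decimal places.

sodium bicarbonate 5.33 g; riboflavin 7.46 mg; fructose 17.05 g; nickel chloride hexahydrate 15.85 mg; nicotinic acid 3.47 mg; arabinose 30.86 g

Scale factor relative to 1 L: 1.27.
sodium bicarbonate: 50 mmol/L × 84.01 g/mol × 1.27 L ÷ 1000 = 5.33 g
riboflavin: 15.6 µmol/L × 376.4 g/mol × 1.27 L ÷ 1000 = 7.46 mg
fructose: 74.5 mmol/L × 180.16 g/mol × 1.27 L ÷ 1000 = 17.05 g
nickel chloride hexahydrate: 52.5 µmol/L × 237.7 g/mol × 1.27 L ÷ 1000 = 15.85 mg
nicotinic acid: 2.73 mg/L × 1.27 L = 3.47 mg
arabinose: 24.3 g/L × 1.27 L = 30.86 g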